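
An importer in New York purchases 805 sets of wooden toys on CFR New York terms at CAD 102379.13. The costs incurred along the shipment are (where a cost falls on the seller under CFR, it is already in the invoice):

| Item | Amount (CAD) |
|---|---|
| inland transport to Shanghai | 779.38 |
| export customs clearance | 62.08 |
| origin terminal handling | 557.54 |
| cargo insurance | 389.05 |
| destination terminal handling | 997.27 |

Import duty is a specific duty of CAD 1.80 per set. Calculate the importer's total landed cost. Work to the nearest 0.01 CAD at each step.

CFR: the seller pays costs through ocean freight to the destination port, but not insurance.
Already in the invoice (seller's account under CFR): inland to port, export clearance, origin terminal — exclude.
CIF value = CFR price + insurance = 102379.13 + 389.05 = 102768.18
Import duty = 805 × 1.80 = 1449.00
Buyer bears: insurance 389.05 + destination terminal 997.27 + duty 1449.00 = 2835.32
Landed cost = invoice 102379.13 + 2835.32 = 105214.45

Total landed cost: CAD 105214.45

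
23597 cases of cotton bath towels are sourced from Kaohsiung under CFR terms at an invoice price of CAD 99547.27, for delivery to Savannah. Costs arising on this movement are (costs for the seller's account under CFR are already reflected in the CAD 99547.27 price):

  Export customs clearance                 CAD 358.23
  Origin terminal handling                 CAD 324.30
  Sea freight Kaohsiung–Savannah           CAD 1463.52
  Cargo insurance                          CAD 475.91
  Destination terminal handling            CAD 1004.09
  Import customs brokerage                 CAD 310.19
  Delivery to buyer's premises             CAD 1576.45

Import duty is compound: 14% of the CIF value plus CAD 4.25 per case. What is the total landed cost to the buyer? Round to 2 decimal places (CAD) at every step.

CFR: the seller pays costs through ocean freight to the destination port, but not insurance.
Already in the invoice (seller's account under CFR): export clearance, origin terminal, freight — exclude.
CIF value = CFR price + insurance = 99547.27 + 475.91 = 100023.18
Ad valorem component: 100023.18 × 14% = 14003.25
Specific component: 23597 × 4.25 = 100287.25
Import duty = 14003.25 + 100287.25 = 114290.50
Buyer bears: insurance 475.91 + destination terminal 1004.09 + brokerage 310.19 + delivery 1576.45 + duty 114290.50 = 117657.14
Landed cost = invoice 99547.27 + 117657.14 = 217204.41

Total landed cost: CAD 217204.41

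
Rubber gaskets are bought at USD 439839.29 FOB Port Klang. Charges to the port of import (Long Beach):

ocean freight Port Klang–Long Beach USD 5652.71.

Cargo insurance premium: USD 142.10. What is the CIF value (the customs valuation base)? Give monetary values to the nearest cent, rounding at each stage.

CIF value: USD 445634.10

CIF = FOB price + freight + insurance
CIF = 439839.29 + 5652.71 + 142.10 = 445634.10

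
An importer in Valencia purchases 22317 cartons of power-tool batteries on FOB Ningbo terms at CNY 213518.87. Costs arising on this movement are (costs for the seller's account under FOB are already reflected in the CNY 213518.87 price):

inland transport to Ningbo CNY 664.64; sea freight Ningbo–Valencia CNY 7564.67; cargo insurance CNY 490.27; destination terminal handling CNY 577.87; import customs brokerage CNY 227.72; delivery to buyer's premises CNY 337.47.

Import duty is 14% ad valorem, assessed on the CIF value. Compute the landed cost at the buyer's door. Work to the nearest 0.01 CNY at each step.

FOB: the seller bears costs until goods are on board at the origin port; the buyer bears freight, insurance and all costs thereafter.
Already in the invoice (seller's account under FOB): inland to port — exclude.
CIF value = FOB price + freight + insurance = 213518.87 + 7564.67 + 490.27 = 221573.81
Import duty = 221573.81 × 14% = 31020.33
Buyer bears: freight 7564.67 + insurance 490.27 + destination terminal 577.87 + brokerage 227.72 + delivery 337.47 + duty 31020.33 = 40218.33
Landed cost = invoice 213518.87 + 40218.33 = 253737.20

Total landed cost: CNY 253737.20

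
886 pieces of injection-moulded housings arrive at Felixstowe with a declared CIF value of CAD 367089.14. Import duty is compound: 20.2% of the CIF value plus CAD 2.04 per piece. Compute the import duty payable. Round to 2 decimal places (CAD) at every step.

Import duty: CAD 75959.45

Ad valorem component: 367089.14 × 20.2% = 74152.01
Specific component: 886 × 2.04 = 1807.44
Import duty = 74152.01 + 1807.44 = 75959.45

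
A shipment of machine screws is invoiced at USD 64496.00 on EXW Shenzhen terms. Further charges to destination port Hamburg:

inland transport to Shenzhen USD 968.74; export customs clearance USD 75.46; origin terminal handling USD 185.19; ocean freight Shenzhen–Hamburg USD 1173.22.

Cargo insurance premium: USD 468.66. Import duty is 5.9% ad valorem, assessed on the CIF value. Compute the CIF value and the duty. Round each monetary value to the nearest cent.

CIF = EXW price + pre-shipment costs + freight + insurance
CIF = 64496.00 + 968.74 + 75.46 + 185.19 + 1173.22 + 468.66 = 67367.27
Import duty = 67367.27 × 5.9% = 3974.67

CIF value: USD 67367.27; import duty: USD 3974.67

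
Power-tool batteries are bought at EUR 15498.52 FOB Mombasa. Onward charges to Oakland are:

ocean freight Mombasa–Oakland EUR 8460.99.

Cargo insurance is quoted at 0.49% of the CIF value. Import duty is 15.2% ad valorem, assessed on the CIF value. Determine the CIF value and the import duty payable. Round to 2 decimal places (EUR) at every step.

CIF value: EUR 24077.49; import duty: EUR 3659.78

Let C be the CIF value. C = FOB price + freight + 0.49% × C
C − 0.49% × C = 15498.52 + 8460.99
0.9951 × C = 23959.51
C = 23959.51 / 0.9951 = 24077.49
Insurance premium = 0.49% × 24077.49 = 117.98
Import duty = 24077.49 × 15.2% = 3659.78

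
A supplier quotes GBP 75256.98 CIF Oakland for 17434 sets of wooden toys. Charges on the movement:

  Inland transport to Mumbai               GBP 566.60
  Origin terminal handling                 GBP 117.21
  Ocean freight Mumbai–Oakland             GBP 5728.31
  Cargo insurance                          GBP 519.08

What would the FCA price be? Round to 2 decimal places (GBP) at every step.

Not relevant to the conversion: inland to port — on the seller under both CIF and FCA; already in the CIF price and stays in the FCA price.
From CIF to FCA, the seller no longer bears: origin terminal, freight, insurance.
FCA price = 75256.98 − 117.21 − 5728.31 − 519.08 = 68892.38

FCA price: GBP 68892.38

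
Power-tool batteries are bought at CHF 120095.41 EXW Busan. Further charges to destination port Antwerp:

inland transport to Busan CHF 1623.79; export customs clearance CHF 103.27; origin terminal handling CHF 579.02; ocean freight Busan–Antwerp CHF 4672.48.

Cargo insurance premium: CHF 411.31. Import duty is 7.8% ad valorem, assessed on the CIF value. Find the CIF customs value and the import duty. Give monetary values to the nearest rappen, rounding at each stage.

CIF value: CHF 127485.28; import duty: CHF 9943.85

CIF = EXW price + pre-shipment costs + freight + insurance
CIF = 120095.41 + 1623.79 + 103.27 + 579.02 + 4672.48 + 411.31 = 127485.28
Import duty = 127485.28 × 7.8% = 9943.85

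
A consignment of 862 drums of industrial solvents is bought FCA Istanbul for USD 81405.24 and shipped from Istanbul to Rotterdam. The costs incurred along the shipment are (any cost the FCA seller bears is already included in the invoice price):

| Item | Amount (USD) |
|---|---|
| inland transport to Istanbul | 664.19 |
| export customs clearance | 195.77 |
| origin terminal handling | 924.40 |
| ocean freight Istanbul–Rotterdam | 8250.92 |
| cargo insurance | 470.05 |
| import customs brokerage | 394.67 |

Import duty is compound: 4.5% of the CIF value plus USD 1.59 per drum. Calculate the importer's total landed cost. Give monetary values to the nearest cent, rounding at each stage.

FCA: the seller delivers export-cleared goods to the carrier; the buyer bears costs from that point.
Already in the invoice (seller's account under FCA): inland to port, export clearance — exclude.
CIF value = FCA price + origin terminal + freight + insurance = 81405.24 + 924.40 + 8250.92 + 470.05 = 91050.61
Ad valorem component: 91050.61 × 4.5% = 4097.28
Specific component: 862 × 1.59 = 1370.58
Import duty = 4097.28 + 1370.58 = 5467.86
Buyer bears: origin terminal 924.40 + freight 8250.92 + insurance 470.05 + brokerage 394.67 + duty 5467.86 = 15507.90
Landed cost = invoice 81405.24 + 15507.90 = 96913.14

Total landed cost: USD 96913.14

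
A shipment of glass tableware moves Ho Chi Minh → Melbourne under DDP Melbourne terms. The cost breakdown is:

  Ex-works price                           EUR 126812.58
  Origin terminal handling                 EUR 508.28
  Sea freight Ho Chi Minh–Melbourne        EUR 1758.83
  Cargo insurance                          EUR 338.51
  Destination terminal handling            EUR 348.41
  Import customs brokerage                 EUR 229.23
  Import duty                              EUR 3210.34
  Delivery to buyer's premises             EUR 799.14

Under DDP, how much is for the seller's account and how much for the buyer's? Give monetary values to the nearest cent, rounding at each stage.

Seller: EUR 134005.32; buyer: EUR 0.00

DDP: the seller bears all costs including import duty.
Seller's account: goods 126812.58 + origin terminal 508.28 + freight 1758.83 + insurance 338.51 + destination terminal 348.41 + brokerage 229.23 + duty 3210.34 + delivery 799.14 = 134005.32
Buyer's account: 0.00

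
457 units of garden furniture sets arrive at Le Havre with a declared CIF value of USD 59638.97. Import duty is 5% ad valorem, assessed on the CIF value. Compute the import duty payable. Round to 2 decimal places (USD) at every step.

Import duty: USD 2981.95

Import duty = 59638.97 × 5% = 2981.95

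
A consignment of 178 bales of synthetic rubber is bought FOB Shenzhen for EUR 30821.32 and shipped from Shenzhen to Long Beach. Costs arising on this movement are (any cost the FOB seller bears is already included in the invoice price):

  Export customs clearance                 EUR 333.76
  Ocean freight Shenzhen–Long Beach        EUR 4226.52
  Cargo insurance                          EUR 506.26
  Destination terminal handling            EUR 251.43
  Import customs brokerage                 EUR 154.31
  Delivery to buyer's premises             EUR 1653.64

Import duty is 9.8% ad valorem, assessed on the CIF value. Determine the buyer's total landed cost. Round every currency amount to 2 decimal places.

Total landed cost: EUR 41097.78

FOB: the seller bears costs until goods are on board at the origin port; the buyer bears freight, insurance and all costs thereafter.
Already in the invoice (seller's account under FOB): export clearance — exclude.
CIF value = FOB price + freight + insurance = 30821.32 + 4226.52 + 506.26 = 35554.10
Import duty = 35554.10 × 9.8% = 3484.30
Buyer bears: freight 4226.52 + insurance 506.26 + destination terminal 251.43 + brokerage 154.31 + delivery 1653.64 + duty 3484.30 = 10276.46
Landed cost = invoice 30821.32 + 10276.46 = 41097.78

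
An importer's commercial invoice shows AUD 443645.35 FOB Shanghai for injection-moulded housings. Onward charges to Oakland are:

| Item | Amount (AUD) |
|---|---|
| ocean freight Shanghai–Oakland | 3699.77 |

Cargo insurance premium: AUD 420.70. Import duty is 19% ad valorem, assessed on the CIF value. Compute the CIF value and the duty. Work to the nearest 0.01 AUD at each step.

CIF = FOB price + freight + insurance
CIF = 443645.35 + 3699.77 + 420.70 = 447765.82
Import duty = 447765.82 × 19% = 85075.51

CIF value: AUD 447765.82; import duty: AUD 85075.51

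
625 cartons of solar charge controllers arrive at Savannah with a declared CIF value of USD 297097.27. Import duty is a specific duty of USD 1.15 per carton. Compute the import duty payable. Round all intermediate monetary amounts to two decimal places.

Import duty: USD 718.75

Import duty = 625 × 1.15 = 718.75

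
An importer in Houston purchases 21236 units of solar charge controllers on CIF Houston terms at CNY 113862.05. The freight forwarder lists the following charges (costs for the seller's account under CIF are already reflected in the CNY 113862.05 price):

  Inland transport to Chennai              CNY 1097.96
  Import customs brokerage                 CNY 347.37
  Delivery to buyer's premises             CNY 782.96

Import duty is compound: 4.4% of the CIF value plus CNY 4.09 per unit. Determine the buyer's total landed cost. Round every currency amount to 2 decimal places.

CIF: the seller pays costs through ocean freight and marine insurance to the destination port.
Already in the invoice (seller's account under CIF): inland to port — exclude.
The CIF price already equals the CIF value: 113862.05
Ad valorem component: 113862.05 × 4.4% = 5009.93
Specific component: 21236 × 4.09 = 86855.24
Import duty = 5009.93 + 86855.24 = 91865.17
Buyer bears: brokerage 347.37 + delivery 782.96 + duty 91865.17 = 92995.50
Landed cost = invoice 113862.05 + 92995.50 = 206857.55

Total landed cost: CNY 206857.55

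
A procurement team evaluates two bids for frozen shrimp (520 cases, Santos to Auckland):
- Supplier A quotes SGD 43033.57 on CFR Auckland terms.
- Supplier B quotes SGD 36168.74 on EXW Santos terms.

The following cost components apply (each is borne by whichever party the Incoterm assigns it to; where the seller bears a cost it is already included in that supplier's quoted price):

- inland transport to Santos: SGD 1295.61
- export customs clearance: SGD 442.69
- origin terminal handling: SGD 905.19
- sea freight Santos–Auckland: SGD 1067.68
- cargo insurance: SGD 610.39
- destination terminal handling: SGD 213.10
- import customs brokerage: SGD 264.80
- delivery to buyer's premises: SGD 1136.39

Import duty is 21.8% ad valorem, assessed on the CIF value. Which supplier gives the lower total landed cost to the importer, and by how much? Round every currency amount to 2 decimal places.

Supplier A (CFR):
CIF value = CFR price + insurance = 43033.57 + 610.39 = 43643.96
Import duty = 43643.96 × 21.8% = 9514.38
Buyer bears (A): 610.39 + 213.10 + 264.80 + 1136.39 = 2224.68
Landed cost (A) = invoice 43033.57 + 2224.68 + duty 9514.38 = 54772.63
Supplier B (EXW):
CIF value = EXW price + inland to port + export clearance + origin terminal + freight + insurance = 36168.74 + 1295.61 + 442.69 + 905.19 + 1067.68 + 610.39 = 40490.30
Import duty = 40490.30 × 21.8% = 8826.89
Buyer bears (B): 1295.61 + 442.69 + 905.19 + 1067.68 + 610.39 + 213.10 + 264.80 + 1136.39 = 5935.85
Landed cost (B) = invoice 36168.74 + 5935.85 + duty 8826.89 = 50931.48
Difference = |54772.63 − 50931.48| = 3841.15

Supplier B is cheaper by SGD 3841.15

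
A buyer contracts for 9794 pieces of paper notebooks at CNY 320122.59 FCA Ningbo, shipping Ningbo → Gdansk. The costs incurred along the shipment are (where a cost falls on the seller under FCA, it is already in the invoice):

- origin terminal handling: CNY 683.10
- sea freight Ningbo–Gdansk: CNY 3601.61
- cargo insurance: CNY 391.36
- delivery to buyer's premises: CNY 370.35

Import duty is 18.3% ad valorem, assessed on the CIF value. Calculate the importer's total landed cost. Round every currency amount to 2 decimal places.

Total landed cost: CNY 384607.16

FCA: the seller delivers export-cleared goods to the carrier; the buyer bears costs from that point.
CIF value = FCA price + origin terminal + freight + insurance = 320122.59 + 683.10 + 3601.61 + 391.36 = 324798.66
Import duty = 324798.66 × 18.3% = 59438.15
Buyer bears: origin terminal 683.10 + freight 3601.61 + insurance 391.36 + delivery 370.35 + duty 59438.15 = 64484.57
Landed cost = invoice 320122.59 + 64484.57 = 384607.16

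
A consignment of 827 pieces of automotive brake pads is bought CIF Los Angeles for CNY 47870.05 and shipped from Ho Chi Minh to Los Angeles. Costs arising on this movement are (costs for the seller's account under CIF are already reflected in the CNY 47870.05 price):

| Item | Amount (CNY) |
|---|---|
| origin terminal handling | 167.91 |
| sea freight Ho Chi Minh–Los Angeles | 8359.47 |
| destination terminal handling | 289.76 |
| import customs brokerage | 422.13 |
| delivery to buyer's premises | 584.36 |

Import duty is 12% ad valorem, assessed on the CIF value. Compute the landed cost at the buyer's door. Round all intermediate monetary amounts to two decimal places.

Total landed cost: CNY 54910.71

CIF: the seller pays costs through ocean freight and marine insurance to the destination port.
Already in the invoice (seller's account under CIF): origin terminal, freight — exclude.
The CIF price already equals the CIF value: 47870.05
Import duty = 47870.05 × 12% = 5744.41
Buyer bears: destination terminal 289.76 + brokerage 422.13 + delivery 584.36 + duty 5744.41 = 7040.66
Landed cost = invoice 47870.05 + 7040.66 = 54910.71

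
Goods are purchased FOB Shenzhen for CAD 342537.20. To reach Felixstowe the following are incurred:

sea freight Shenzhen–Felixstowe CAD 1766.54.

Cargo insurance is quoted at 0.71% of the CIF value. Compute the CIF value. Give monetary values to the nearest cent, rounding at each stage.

CIF value: CAD 346765.78

Let C be the CIF value. C = FOB price + freight + 0.71% × C
C − 0.71% × C = 342537.20 + 1766.54
0.9929 × C = 344303.74
C = 344303.74 / 0.9929 = 346765.78
Insurance premium = 0.71% × 346765.78 = 2462.04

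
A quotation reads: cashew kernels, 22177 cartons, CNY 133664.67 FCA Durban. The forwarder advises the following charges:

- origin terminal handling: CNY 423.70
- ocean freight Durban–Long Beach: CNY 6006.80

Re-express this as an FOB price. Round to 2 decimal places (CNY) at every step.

FOB price: CNY 134088.37

Not relevant to the conversion: freight — on the buyer under both terms; not part of either seller's price.
From FCA to FOB, the seller additionally bears: origin terminal.
FOB price = 133664.67 + 423.70 = 134088.37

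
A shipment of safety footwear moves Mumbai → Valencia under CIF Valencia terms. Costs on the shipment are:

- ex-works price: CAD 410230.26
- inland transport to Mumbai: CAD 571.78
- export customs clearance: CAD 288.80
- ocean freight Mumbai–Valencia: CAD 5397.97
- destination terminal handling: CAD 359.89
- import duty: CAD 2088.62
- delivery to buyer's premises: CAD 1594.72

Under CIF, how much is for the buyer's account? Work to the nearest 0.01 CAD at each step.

CIF: the seller pays costs through ocean freight and marine insurance to the destination port.
Seller's account: goods 410230.26 + inland to port 571.78 + export clearance 288.80 + freight 5397.97 = 416488.81
Buyer's account: destination terminal 359.89 + duty 2088.62 + delivery 1594.72 = 4043.23

Buyer's account: CAD 4043.23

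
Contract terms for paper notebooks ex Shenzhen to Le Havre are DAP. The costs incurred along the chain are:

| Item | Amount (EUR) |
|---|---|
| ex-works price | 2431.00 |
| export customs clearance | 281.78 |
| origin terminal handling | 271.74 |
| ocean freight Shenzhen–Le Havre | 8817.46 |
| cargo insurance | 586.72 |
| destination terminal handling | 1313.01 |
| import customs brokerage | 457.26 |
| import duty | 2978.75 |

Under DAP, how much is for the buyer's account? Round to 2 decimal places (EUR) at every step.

Buyer's account: EUR 3436.01

DAP: the seller bears all costs to the named destination except import duty and clearance.
Seller's account: goods 2431.00 + export clearance 281.78 + origin terminal 271.74 + freight 8817.46 + insurance 586.72 + destination terminal 1313.01 = 13701.71
Buyer's account: brokerage 457.26 + duty 2978.75 = 3436.01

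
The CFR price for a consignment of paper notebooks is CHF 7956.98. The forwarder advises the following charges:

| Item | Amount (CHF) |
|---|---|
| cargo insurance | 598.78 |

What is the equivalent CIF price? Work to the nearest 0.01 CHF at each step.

From CFR to CIF, the seller additionally bears: insurance.
CIF price = 7956.98 + 598.78 = 8555.76

CIF price: CHF 8555.76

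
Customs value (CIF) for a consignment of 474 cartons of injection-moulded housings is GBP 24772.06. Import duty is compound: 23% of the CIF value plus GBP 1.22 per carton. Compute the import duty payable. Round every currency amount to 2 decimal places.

Ad valorem component: 24772.06 × 23% = 5697.57
Specific component: 474 × 1.22 = 578.28
Import duty = 5697.57 + 578.28 = 6275.85

Import duty: GBP 6275.85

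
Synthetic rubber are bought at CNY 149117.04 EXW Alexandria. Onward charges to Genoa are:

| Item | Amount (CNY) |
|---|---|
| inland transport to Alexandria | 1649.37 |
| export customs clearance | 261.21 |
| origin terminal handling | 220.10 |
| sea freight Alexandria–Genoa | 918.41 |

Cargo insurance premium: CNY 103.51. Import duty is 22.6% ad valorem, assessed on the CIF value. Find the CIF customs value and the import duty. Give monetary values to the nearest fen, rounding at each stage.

CIF value: CNY 152269.64; import duty: CNY 34412.94

CIF = EXW price + pre-shipment costs + freight + insurance
CIF = 149117.04 + 1649.37 + 261.21 + 220.10 + 918.41 + 103.51 = 152269.64
Import duty = 152269.64 × 22.6% = 34412.94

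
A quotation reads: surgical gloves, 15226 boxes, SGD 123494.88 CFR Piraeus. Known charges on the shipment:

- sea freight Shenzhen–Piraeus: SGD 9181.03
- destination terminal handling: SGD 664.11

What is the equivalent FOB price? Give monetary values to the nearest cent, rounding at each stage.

Not relevant to the conversion: destination terminal — on the buyer under both terms; not part of either seller's price.
From CFR to FOB, the seller no longer bears: freight.
FOB price = 123494.88 − 9181.03 = 114313.85

FOB price: SGD 114313.85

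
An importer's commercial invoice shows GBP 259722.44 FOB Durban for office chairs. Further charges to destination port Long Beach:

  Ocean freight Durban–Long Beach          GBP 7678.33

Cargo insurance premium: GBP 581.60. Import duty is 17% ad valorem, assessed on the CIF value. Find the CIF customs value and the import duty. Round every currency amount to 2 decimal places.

CIF value: GBP 267982.37; import duty: GBP 45557.00

CIF = FOB price + freight + insurance
CIF = 259722.44 + 7678.33 + 581.60 = 267982.37
Import duty = 267982.37 × 17% = 45557.00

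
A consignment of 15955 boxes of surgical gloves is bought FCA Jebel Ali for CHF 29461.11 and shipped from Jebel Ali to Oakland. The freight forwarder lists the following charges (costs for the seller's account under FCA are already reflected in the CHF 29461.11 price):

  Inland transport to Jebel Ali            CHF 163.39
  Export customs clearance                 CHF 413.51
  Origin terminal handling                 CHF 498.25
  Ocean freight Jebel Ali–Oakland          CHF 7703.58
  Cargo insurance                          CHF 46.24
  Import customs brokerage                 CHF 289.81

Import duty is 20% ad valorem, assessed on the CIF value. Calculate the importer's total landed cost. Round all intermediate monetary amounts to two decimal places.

FCA: the seller delivers export-cleared goods to the carrier; the buyer bears costs from that point.
Already in the invoice (seller's account under FCA): inland to port, export clearance — exclude.
CIF value = FCA price + origin terminal + freight + insurance = 29461.11 + 498.25 + 7703.58 + 46.24 = 37709.18
Import duty = 37709.18 × 20% = 7541.84
Buyer bears: origin terminal 498.25 + freight 7703.58 + insurance 46.24 + brokerage 289.81 + duty 7541.84 = 16079.72
Landed cost = invoice 29461.11 + 16079.72 = 45540.83

Total landed cost: CHF 45540.83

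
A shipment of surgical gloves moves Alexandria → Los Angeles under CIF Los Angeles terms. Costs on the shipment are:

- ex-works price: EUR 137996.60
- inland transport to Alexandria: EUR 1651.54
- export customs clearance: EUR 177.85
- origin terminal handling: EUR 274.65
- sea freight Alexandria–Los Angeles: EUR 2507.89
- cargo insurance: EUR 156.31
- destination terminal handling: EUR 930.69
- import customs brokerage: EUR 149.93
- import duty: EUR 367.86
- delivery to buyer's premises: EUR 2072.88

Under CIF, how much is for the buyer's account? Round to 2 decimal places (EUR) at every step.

Buyer's account: EUR 3521.36

CIF: the seller pays costs through ocean freight and marine insurance to the destination port.
Seller's account: goods 137996.60 + inland to port 1651.54 + export clearance 177.85 + origin terminal 274.65 + freight 2507.89 + insurance 156.31 = 142764.84
Buyer's account: destination terminal 930.69 + brokerage 149.93 + duty 367.86 + delivery 2072.88 = 3521.36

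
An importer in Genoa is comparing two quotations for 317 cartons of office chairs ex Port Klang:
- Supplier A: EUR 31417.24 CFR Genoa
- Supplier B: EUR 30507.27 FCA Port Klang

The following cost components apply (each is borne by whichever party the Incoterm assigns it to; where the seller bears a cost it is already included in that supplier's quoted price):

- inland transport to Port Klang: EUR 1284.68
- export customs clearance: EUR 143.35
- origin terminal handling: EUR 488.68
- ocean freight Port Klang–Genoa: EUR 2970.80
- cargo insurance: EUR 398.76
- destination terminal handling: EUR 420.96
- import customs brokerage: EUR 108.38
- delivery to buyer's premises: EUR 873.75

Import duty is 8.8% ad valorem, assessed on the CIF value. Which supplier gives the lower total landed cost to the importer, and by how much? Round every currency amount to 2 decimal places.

Supplier A is cheaper by EUR 2773.86

Supplier A (CFR):
CIF value = CFR price + insurance = 31417.24 + 398.76 = 31816.00
Import duty = 31816.00 × 8.8% = 2799.81
Buyer bears (A): 398.76 + 420.96 + 108.38 + 873.75 = 1801.85
Landed cost (A) = invoice 31417.24 + 1801.85 + duty 2799.81 = 36018.90
Supplier B (FCA):
CIF value = FCA price + origin terminal + freight + insurance = 30507.27 + 488.68 + 2970.80 + 398.76 = 34365.51
Import duty = 34365.51 × 8.8% = 3024.16
Buyer bears (B): 488.68 + 2970.80 + 398.76 + 420.96 + 108.38 + 873.75 = 5261.33
Landed cost (B) = invoice 30507.27 + 5261.33 + duty 3024.16 = 38792.76
Difference = |36018.90 − 38792.76| = 2773.86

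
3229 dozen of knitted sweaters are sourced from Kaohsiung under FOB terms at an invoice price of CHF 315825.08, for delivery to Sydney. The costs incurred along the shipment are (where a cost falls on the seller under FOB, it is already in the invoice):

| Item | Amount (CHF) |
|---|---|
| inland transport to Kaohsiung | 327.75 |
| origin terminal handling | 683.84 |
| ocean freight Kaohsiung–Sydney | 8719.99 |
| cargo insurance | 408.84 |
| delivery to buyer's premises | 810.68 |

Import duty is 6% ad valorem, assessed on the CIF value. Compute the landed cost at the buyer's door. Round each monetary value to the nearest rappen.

FOB: the seller bears costs until goods are on board at the origin port; the buyer bears freight, insurance and all costs thereafter.
Already in the invoice (seller's account under FOB): inland to port, origin terminal — exclude.
CIF value = FOB price + freight + insurance = 315825.08 + 8719.99 + 408.84 = 324953.91
Import duty = 324953.91 × 6% = 19497.23
Buyer bears: freight 8719.99 + insurance 408.84 + delivery 810.68 + duty 19497.23 = 29436.74
Landed cost = invoice 315825.08 + 29436.74 = 345261.82

Total landed cost: CHF 345261.82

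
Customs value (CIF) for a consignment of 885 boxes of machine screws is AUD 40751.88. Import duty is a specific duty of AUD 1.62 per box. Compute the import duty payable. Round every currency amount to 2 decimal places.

Import duty: AUD 1433.70

Import duty = 885 × 1.62 = 1433.70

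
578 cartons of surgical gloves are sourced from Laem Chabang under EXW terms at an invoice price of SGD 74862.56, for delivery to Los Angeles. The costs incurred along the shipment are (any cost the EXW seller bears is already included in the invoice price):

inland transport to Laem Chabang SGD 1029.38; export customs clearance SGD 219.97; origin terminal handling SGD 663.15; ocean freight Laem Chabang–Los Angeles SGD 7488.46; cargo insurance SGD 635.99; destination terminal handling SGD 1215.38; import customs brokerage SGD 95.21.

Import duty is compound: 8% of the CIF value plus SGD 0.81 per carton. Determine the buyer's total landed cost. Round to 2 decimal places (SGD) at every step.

EXW: the seller makes goods available at their premises; the buyer bears all onward costs.
CIF value = EXW price + inland to port + export clearance + origin terminal + freight + insurance = 74862.56 + 1029.38 + 219.97 + 663.15 + 7488.46 + 635.99 = 84899.51
Ad valorem component: 84899.51 × 8% = 6791.96
Specific component: 578 × 0.81 = 468.18
Import duty = 6791.96 + 468.18 = 7260.14
Buyer bears: inland to port 1029.38 + export clearance 219.97 + origin terminal 663.15 + freight 7488.46 + insurance 635.99 + destination terminal 1215.38 + brokerage 95.21 + duty 7260.14 = 18607.68
Landed cost = invoice 74862.56 + 18607.68 = 93470.24

Total landed cost: SGD 93470.24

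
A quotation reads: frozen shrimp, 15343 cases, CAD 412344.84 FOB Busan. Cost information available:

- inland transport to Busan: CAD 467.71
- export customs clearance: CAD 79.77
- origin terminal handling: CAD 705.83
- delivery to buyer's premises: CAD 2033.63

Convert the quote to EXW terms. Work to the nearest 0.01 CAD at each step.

Not relevant to the conversion: delivery — on the buyer under both terms; not part of either seller's price.
From FOB to EXW, the seller no longer bears: inland to port, export clearance, origin terminal.
EXW price = 412344.84 − 467.71 − 79.77 − 705.83 = 411091.53

EXW price: CAD 411091.53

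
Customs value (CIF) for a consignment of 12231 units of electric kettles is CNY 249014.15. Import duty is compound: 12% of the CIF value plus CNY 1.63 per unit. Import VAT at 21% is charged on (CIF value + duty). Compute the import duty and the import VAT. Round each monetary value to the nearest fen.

Ad valorem component: 249014.15 × 12% = 29881.70
Specific component: 12231 × 1.63 = 19936.53
Import duty = 29881.70 + 19936.53 = 49818.23
VAT base = CIF + duty = 249014.15 + 49818.23 = 298832.38
Import VAT = 298832.38 × 21% = 62754.80

Import duty: CNY 49818.23; import VAT: CNY 62754.80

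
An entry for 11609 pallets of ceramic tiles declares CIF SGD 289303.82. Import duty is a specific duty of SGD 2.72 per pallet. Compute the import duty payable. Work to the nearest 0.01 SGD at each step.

Import duty: SGD 31576.48

Import duty = 11609 × 2.72 = 31576.48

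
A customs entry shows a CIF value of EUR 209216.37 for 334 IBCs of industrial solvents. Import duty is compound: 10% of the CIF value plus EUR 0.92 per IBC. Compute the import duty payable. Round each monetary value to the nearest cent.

Import duty: EUR 21228.92

Ad valorem component: 209216.37 × 10% = 20921.64
Specific component: 334 × 0.92 = 307.28
Import duty = 20921.64 + 307.28 = 21228.92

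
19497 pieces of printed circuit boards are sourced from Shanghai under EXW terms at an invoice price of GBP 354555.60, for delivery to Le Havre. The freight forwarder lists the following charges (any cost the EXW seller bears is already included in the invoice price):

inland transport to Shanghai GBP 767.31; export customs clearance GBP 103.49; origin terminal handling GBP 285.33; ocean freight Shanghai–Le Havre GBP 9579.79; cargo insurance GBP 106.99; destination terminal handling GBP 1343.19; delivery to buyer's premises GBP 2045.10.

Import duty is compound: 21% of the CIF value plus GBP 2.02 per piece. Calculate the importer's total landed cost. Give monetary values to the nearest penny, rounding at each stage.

Total landed cost: GBP 484904.43

EXW: the seller makes goods available at their premises; the buyer bears all onward costs.
CIF value = EXW price + inland to port + export clearance + origin terminal + freight + insurance = 354555.60 + 767.31 + 103.49 + 285.33 + 9579.79 + 106.99 = 365398.51
Ad valorem component: 365398.51 × 21% = 76733.69
Specific component: 19497 × 2.02 = 39383.94
Import duty = 76733.69 + 39383.94 = 116117.63
Buyer bears: inland to port 767.31 + export clearance 103.49 + origin terminal 285.33 + freight 9579.79 + insurance 106.99 + destination terminal 1343.19 + delivery 2045.10 + duty 116117.63 = 130348.83
Landed cost = invoice 354555.60 + 130348.83 = 484904.43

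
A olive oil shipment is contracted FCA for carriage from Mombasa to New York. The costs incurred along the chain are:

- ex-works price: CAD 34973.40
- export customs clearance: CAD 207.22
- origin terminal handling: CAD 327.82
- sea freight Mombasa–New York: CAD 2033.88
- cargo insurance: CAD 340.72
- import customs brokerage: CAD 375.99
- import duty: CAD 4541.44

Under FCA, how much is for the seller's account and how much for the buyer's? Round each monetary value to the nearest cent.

Seller: CAD 35180.62; buyer: CAD 7619.85

FCA: the seller delivers export-cleared goods to the carrier; the buyer bears costs from that point.
Seller's account: goods 34973.40 + export clearance 207.22 = 35180.62
Buyer's account: origin terminal 327.82 + freight 2033.88 + insurance 340.72 + brokerage 375.99 + duty 4541.44 = 7619.85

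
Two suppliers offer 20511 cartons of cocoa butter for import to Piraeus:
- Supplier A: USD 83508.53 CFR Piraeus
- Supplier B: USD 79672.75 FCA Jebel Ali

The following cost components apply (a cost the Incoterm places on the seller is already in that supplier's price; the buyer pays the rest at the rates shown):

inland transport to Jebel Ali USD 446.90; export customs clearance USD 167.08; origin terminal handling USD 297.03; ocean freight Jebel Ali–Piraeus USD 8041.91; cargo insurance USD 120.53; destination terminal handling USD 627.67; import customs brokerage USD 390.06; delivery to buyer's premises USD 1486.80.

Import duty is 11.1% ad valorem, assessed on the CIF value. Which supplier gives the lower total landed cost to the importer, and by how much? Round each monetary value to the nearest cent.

Supplier A is cheaper by USD 5003.01

Supplier A (CFR):
CIF value = CFR price + insurance = 83508.53 + 120.53 = 83629.06
Import duty = 83629.06 × 11.1% = 9282.83
Buyer bears (A): 120.53 + 627.67 + 390.06 + 1486.80 = 2625.06
Landed cost (A) = invoice 83508.53 + 2625.06 + duty 9282.83 = 95416.42
Supplier B (FCA):
CIF value = FCA price + origin terminal + freight + insurance = 79672.75 + 297.03 + 8041.91 + 120.53 = 88132.22
Import duty = 88132.22 × 11.1% = 9782.68
Buyer bears (B): 297.03 + 8041.91 + 120.53 + 627.67 + 390.06 + 1486.80 = 10964.00
Landed cost (B) = invoice 79672.75 + 10964.00 + duty 9782.68 = 100419.43
Difference = |95416.42 − 100419.43| = 5003.01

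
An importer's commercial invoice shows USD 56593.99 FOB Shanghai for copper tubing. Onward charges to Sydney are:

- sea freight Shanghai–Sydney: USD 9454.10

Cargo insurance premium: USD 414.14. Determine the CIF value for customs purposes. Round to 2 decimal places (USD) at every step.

CIF = FOB price + freight + insurance
CIF = 56593.99 + 9454.10 + 414.14 = 66462.23

CIF value: USD 66462.23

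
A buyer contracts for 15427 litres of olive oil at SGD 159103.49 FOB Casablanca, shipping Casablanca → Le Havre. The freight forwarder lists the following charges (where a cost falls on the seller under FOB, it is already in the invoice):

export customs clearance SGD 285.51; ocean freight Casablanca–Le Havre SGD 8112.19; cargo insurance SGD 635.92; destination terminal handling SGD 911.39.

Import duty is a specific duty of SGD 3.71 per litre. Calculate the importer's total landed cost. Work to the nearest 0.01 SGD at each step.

Total landed cost: SGD 225997.16

FOB: the seller bears costs until goods are on board at the origin port; the buyer bears freight, insurance and all costs thereafter.
Already in the invoice (seller's account under FOB): export clearance — exclude.
CIF value = FOB price + freight + insurance = 159103.49 + 8112.19 + 635.92 = 167851.60
Import duty = 15427 × 3.71 = 57234.17
Buyer bears: freight 8112.19 + insurance 635.92 + destination terminal 911.39 + duty 57234.17 = 66893.67
Landed cost = invoice 159103.49 + 66893.67 = 225997.16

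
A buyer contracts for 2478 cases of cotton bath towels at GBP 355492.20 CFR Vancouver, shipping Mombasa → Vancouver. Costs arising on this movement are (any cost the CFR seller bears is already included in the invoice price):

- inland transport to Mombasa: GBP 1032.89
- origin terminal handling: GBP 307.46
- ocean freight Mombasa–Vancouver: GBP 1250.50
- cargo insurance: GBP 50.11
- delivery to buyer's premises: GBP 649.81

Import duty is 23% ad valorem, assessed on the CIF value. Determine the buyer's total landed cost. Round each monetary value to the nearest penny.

Total landed cost: GBP 437966.85

CFR: the seller pays costs through ocean freight to the destination port, but not insurance.
Already in the invoice (seller's account under CFR): inland to port, origin terminal, freight — exclude.
CIF value = CFR price + insurance = 355492.20 + 50.11 = 355542.31
Import duty = 355542.31 × 23% = 81774.73
Buyer bears: insurance 50.11 + delivery 649.81 + duty 81774.73 = 82474.65
Landed cost = invoice 355492.20 + 82474.65 = 437966.85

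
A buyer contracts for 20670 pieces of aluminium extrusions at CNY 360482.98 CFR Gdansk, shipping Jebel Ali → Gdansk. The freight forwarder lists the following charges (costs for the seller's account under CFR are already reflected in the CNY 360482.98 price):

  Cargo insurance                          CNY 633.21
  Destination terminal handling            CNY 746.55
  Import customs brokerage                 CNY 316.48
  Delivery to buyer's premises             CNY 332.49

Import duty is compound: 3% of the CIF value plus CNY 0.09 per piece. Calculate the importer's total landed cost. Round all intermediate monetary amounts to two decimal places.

Total landed cost: CNY 375205.50

CFR: the seller pays costs through ocean freight to the destination port, but not insurance.
CIF value = CFR price + insurance = 360482.98 + 633.21 = 361116.19
Ad valorem component: 361116.19 × 3% = 10833.49
Specific component: 20670 × 0.09 = 1860.30
Import duty = 10833.49 + 1860.30 = 12693.79
Buyer bears: insurance 633.21 + destination terminal 746.55 + brokerage 316.48 + delivery 332.49 + duty 12693.79 = 14722.52
Landed cost = invoice 360482.98 + 14722.52 = 375205.50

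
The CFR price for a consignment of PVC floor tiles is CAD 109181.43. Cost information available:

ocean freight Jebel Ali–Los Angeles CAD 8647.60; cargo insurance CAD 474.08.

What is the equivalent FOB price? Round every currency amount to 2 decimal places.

FOB price: CAD 100533.83

Not relevant to the conversion: insurance — on the buyer under both terms; not part of either seller's price.
From CFR to FOB, the seller no longer bears: freight.
FOB price = 109181.43 − 8647.60 = 100533.83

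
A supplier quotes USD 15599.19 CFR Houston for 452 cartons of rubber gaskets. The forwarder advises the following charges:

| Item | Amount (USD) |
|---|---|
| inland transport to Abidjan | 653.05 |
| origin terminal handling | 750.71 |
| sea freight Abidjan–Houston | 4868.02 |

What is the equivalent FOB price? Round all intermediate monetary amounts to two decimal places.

FOB price: USD 10731.17

Not relevant to the conversion: origin terminal, inland to port — on the seller under both CFR and FOB; already in the CFR price and stays in the FOB price.
From CFR to FOB, the seller no longer bears: freight.
FOB price = 15599.19 − 4868.02 = 10731.17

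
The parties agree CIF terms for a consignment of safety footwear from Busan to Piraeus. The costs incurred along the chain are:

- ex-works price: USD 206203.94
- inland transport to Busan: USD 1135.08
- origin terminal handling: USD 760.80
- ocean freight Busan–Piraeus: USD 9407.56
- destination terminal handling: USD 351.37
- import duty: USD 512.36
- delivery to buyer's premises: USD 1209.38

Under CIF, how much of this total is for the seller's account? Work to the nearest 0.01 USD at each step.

CIF: the seller pays costs through ocean freight and marine insurance to the destination port.
Seller's account: goods 206203.94 + inland to port 1135.08 + origin terminal 760.80 + freight 9407.56 = 217507.38
Buyer's account: destination terminal 351.37 + duty 512.36 + delivery 1209.38 = 2073.11

Seller's account: USD 217507.38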